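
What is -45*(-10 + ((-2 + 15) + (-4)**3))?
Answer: 2745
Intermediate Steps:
-45*(-10 + ((-2 + 15) + (-4)**3)) = -45*(-10 + (13 - 64)) = -45*(-10 - 51) = -45*(-61) = 2745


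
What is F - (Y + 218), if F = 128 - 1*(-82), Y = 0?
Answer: -8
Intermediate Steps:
F = 210 (F = 128 + 82 = 210)
F - (Y + 218) = 210 - (0 + 218) = 210 - 1*218 = 210 - 218 = -8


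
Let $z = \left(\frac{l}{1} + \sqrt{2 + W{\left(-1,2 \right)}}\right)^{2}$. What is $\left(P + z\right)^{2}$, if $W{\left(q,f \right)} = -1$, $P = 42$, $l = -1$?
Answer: $1764$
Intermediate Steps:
$z = 0$ ($z = \left(- 1^{-1} + \sqrt{2 - 1}\right)^{2} = \left(\left(-1\right) 1 + \sqrt{1}\right)^{2} = \left(-1 + 1\right)^{2} = 0^{2} = 0$)
$\left(P + z\right)^{2} = \left(42 + 0\right)^{2} = 42^{2} = 1764$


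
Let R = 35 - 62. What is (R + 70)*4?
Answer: 172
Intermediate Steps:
R = -27
(R + 70)*4 = (-27 + 70)*4 = 43*4 = 172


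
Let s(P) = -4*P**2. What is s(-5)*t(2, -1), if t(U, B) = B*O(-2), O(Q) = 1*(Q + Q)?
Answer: -400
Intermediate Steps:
O(Q) = 2*Q (O(Q) = 1*(2*Q) = 2*Q)
t(U, B) = -4*B (t(U, B) = B*(2*(-2)) = B*(-4) = -4*B)
s(-5)*t(2, -1) = (-4*(-5)**2)*(-4*(-1)) = -4*25*4 = -100*4 = -400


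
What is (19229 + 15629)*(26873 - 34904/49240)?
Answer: 5765476668816/6155 ≈ 9.3671e+8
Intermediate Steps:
(19229 + 15629)*(26873 - 34904/49240) = 34858*(26873 - 34904*1/49240) = 34858*(26873 - 4363/6155) = 34858*(165398952/6155) = 5765476668816/6155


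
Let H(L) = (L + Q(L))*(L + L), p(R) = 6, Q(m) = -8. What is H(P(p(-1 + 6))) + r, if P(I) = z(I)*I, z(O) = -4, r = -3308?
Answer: -1772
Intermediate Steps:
P(I) = -4*I
H(L) = 2*L*(-8 + L) (H(L) = (L - 8)*(L + L) = (-8 + L)*(2*L) = 2*L*(-8 + L))
H(P(p(-1 + 6))) + r = 2*(-4*6)*(-8 - 4*6) - 3308 = 2*(-24)*(-8 - 24) - 3308 = 2*(-24)*(-32) - 3308 = 1536 - 3308 = -1772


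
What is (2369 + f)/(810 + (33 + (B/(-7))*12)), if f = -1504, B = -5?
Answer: 6055/5961 ≈ 1.0158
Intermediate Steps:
(2369 + f)/(810 + (33 + (B/(-7))*12)) = (2369 - 1504)/(810 + (33 - 5/(-7)*12)) = 865/(810 + (33 - 5*(-⅐)*12)) = 865/(810 + (33 + (5/7)*12)) = 865/(810 + (33 + 60/7)) = 865/(810 + 291/7) = 865/(5961/7) = 865*(7/5961) = 6055/5961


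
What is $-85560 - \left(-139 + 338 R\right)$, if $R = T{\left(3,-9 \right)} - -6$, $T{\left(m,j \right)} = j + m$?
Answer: $-85421$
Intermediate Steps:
$R = 0$ ($R = \left(-9 + 3\right) - -6 = -6 + 6 = 0$)
$-85560 - \left(-139 + 338 R\right) = -85560 - \left(-139 + 338 \cdot 0\right) = -85560 - \left(-139 + 0\right) = -85560 - -139 = -85560 + 139 = -85421$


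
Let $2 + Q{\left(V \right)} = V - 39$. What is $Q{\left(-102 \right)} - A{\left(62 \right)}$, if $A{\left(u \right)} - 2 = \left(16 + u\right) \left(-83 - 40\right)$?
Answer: $9449$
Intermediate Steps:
$Q{\left(V \right)} = -41 + V$ ($Q{\left(V \right)} = -2 + \left(V - 39\right) = -2 + \left(-39 + V\right) = -41 + V$)
$A{\left(u \right)} = -1966 - 123 u$ ($A{\left(u \right)} = 2 + \left(16 + u\right) \left(-83 - 40\right) = 2 + \left(16 + u\right) \left(-123\right) = 2 - \left(1968 + 123 u\right) = -1966 - 123 u$)
$Q{\left(-102 \right)} - A{\left(62 \right)} = \left(-41 - 102\right) - \left(-1966 - 7626\right) = -143 - \left(-1966 - 7626\right) = -143 - -9592 = -143 + 9592 = 9449$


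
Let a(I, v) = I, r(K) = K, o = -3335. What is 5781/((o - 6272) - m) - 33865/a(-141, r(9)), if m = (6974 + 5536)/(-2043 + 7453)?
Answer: 175610895409/733007958 ≈ 239.58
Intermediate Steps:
m = 1251/541 (m = 12510/5410 = 12510*(1/5410) = 1251/541 ≈ 2.3124)
5781/((o - 6272) - m) - 33865/a(-141, r(9)) = 5781/((-3335 - 6272) - 1*1251/541) - 33865/(-141) = 5781/(-9607 - 1251/541) - 33865*(-1/141) = 5781/(-5198638/541) + 33865/141 = 5781*(-541/5198638) + 33865/141 = -3127521/5198638 + 33865/141 = 175610895409/733007958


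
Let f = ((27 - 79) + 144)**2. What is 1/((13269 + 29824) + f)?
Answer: 1/51557 ≈ 1.9396e-5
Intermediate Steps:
f = 8464 (f = (-52 + 144)**2 = 92**2 = 8464)
1/((13269 + 29824) + f) = 1/((13269 + 29824) + 8464) = 1/(43093 + 8464) = 1/51557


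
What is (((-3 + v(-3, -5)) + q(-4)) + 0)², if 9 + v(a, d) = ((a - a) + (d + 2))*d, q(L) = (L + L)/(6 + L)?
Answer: 1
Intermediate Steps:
q(L) = 2*L/(6 + L) (q(L) = (2*L)/(6 + L) = 2*L/(6 + L))
v(a, d) = -9 + d*(2 + d) (v(a, d) = -9 + ((a - a) + (d + 2))*d = -9 + (0 + (2 + d))*d = -9 + (2 + d)*d = -9 + d*(2 + d))
(((-3 + v(-3, -5)) + q(-4)) + 0)² = (((-3 + (-9 + (-5)² + 2*(-5))) + 2*(-4)/(6 - 4)) + 0)² = (((-3 + (-9 + 25 - 10)) + 2*(-4)/2) + 0)² = (((-3 + 6) + 2*(-4)*(½)) + 0)² = ((3 - 4) + 0)² = (-1 + 0)² = (-1)² = 1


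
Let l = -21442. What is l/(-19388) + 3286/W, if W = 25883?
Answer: 309346127/250909802 ≈ 1.2329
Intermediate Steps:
l/(-19388) + 3286/W = -21442/(-19388) + 3286/25883 = -21442*(-1/19388) + 3286*(1/25883) = 10721/9694 + 3286/25883 = 309346127/250909802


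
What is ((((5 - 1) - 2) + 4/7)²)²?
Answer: 104976/2401 ≈ 43.722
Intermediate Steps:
((((5 - 1) - 2) + 4/7)²)² = (((4 - 2) + 4*(⅐))²)² = ((2 + 4/7)²)² = ((18/7)²)² = (324/49)² = 104976/2401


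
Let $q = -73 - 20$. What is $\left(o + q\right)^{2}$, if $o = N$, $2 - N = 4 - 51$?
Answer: $1936$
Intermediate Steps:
$N = 49$ ($N = 2 - \left(4 - 51\right) = 2 - -47 = 2 + 47 = 49$)
$o = 49$
$q = -93$ ($q = -73 - 20 = -93$)
$\left(o + q\right)^{2} = \left(49 - 93\right)^{2} = \left(-44\right)^{2} = 1936$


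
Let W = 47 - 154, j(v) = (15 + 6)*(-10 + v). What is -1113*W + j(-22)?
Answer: 118419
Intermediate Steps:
j(v) = -210 + 21*v (j(v) = 21*(-10 + v) = -210 + 21*v)
W = -107
-1113*W + j(-22) = -1113*(-107) + (-210 + 21*(-22)) = 119091 + (-210 - 462) = 119091 - 672 = 118419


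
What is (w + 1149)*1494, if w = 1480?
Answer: 3927726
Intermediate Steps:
(w + 1149)*1494 = (1480 + 1149)*1494 = 2629*1494 = 3927726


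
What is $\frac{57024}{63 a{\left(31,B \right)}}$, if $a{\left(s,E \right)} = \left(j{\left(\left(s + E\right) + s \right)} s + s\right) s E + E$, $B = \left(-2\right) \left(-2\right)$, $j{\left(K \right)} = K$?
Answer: $\frac{396}{112679} \approx 0.0035144$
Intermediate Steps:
$B = 4$
$a{\left(s,E \right)} = E + E s \left(s + s \left(E + 2 s\right)\right)$ ($a{\left(s,E \right)} = \left(\left(\left(s + E\right) + s\right) s + s\right) s E + E = \left(\left(\left(E + s\right) + s\right) s + s\right) s E + E = \left(\left(E + 2 s\right) s + s\right) s E + E = \left(s \left(E + 2 s\right) + s\right) s E + E = \left(s + s \left(E + 2 s\right)\right) s E + E = s \left(s + s \left(E + 2 s\right)\right) E + E = E s \left(s + s \left(E + 2 s\right)\right) + E = E + E s \left(s + s \left(E + 2 s\right)\right)$)
$\frac{57024}{63 a{\left(31,B \right)}} = \frac{57024}{63 \cdot 4 \left(1 + 31^{2} + 31^{2} \left(4 + 2 \cdot 31\right)\right)} = \frac{57024}{63 \cdot 4 \left(1 + 961 + 961 \left(4 + 62\right)\right)} = \frac{57024}{63 \cdot 4 \left(1 + 961 + 961 \cdot 66\right)} = \frac{57024}{63 \cdot 4 \left(1 + 961 + 63426\right)} = \frac{57024}{63 \cdot 4 \cdot 64388} = \frac{57024}{63 \cdot 257552} = \frac{57024}{16225776} = 57024 \cdot \frac{1}{16225776} = \frac{396}{112679}$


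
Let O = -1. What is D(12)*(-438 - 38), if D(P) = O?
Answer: 476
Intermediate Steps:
D(P) = -1
D(12)*(-438 - 38) = -(-438 - 38) = -1*(-476) = 476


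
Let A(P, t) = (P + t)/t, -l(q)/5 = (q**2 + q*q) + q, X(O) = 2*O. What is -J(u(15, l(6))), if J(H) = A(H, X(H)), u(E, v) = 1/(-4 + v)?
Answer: -3/2 ≈ -1.5000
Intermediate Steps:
l(q) = -10*q**2 - 5*q (l(q) = -5*((q**2 + q*q) + q) = -5*((q**2 + q**2) + q) = -5*(2*q**2 + q) = -5*(q + 2*q**2) = -10*q**2 - 5*q)
A(P, t) = (P + t)/t
J(H) = 3/2 (J(H) = (H + 2*H)/((2*H)) = (1/(2*H))*(3*H) = 3/2)
-J(u(15, l(6))) = -1*3/2 = -3/2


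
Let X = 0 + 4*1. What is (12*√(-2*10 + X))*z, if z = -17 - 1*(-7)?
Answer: -480*I ≈ -480.0*I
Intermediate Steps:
X = 4 (X = 0 + 4 = 4)
z = -10 (z = -17 + 7 = -10)
(12*√(-2*10 + X))*z = (12*√(-2*10 + 4))*(-10) = (12*√(-20 + 4))*(-10) = (12*√(-16))*(-10) = (12*(4*I))*(-10) = (48*I)*(-10) = -480*I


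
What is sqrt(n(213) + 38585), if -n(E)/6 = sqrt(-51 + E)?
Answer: sqrt(38585 - 54*sqrt(2)) ≈ 196.24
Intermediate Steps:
n(E) = -6*sqrt(-51 + E)
sqrt(n(213) + 38585) = sqrt(-6*sqrt(-51 + 213) + 38585) = sqrt(-54*sqrt(2) + 38585) = sqrt(38585 - 54*sqrt(2))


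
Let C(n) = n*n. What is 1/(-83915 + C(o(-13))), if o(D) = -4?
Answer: -1/83899 ≈ -1.1919e-5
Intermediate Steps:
C(n) = n²
1/(-83915 + C(o(-13))) = 1/(-83915 + (-4)²) = 1/(-83915 + 16) = 1/(-83899) = -1/83899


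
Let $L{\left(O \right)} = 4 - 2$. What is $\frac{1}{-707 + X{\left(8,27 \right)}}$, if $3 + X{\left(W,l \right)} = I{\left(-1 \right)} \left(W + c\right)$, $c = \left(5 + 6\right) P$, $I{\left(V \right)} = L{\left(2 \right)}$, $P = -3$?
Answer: $- \frac{1}{760} \approx -0.0013158$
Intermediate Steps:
$L{\left(O \right)} = 2$ ($L{\left(O \right)} = 4 - 2 = 2$)
$I{\left(V \right)} = 2$
$c = -33$ ($c = \left(5 + 6\right) \left(-3\right) = 11 \left(-3\right) = -33$)
$X{\left(W,l \right)} = -69 + 2 W$ ($X{\left(W,l \right)} = -3 + 2 \left(W - 33\right) = -3 + 2 \left(-33 + W\right) = -3 + \left(-66 + 2 W\right) = -69 + 2 W$)
$\frac{1}{-707 + X{\left(8,27 \right)}} = \frac{1}{-707 + \left(-69 + 2 \cdot 8\right)} = \frac{1}{-707 + \left(-69 + 16\right)} = \frac{1}{-707 - 53} = \frac{1}{-760} = - \frac{1}{760}$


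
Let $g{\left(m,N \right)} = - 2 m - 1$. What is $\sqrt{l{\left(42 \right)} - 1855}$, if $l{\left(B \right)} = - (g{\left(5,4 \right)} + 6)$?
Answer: $5 i \sqrt{74} \approx 43.012 i$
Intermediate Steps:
$g{\left(m,N \right)} = -1 - 2 m$
$l{\left(B \right)} = 5$ ($l{\left(B \right)} = - (\left(-1 - 10\right) + 6) = - (-11 + 6) = \left(-1\right) \left(-5\right) = 5$)
$\sqrt{l{\left(42 \right)} - 1855} = \sqrt{5 - 1855} = \sqrt{-1850} = 5 i \sqrt{74}$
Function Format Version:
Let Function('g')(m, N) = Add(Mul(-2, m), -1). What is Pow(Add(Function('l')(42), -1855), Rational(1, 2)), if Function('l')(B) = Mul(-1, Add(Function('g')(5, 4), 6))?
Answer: Mul(5, I, Pow(74, Rational(1, 2))) ≈ Mul(43.012, I)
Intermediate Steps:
Function('g')(m, N) = Add(-1, Mul(-2, m))
Function('l')(B) = 5 (Function('l')(B) = Mul(-1, Add(Add(-1, Mul(-2, 5)), 6)) = Mul(-1, Add(Add(-1, -10), 6)) = Mul(-1, Add(-11, 6)) = Mul(-1, -5) = 5)
Pow(Add(Function('l')(42), -1855), Rational(1, 2)) = Pow(Add(5, -1855), Rational(1, 2)) = Pow(-1850, Rational(1, 2)) = Mul(5, I, Pow(74, Rational(1, 2)))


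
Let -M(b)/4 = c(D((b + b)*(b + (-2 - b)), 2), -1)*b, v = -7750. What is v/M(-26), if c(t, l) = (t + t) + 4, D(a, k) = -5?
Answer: 3875/312 ≈ 12.420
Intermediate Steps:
c(t, l) = 4 + 2*t (c(t, l) = 2*t + 4 = 4 + 2*t)
M(b) = 24*b (M(b) = -4*(4 + 2*(-5))*b = -4*(4 - 10)*b = -(-24)*b = 24*b)
v/M(-26) = -7750/(24*(-26)) = -7750/(-624) = -7750*(-1/624) = 3875/312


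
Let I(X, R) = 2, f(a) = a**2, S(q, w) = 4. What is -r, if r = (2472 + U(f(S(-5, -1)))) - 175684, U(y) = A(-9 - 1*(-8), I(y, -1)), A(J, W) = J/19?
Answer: 3291029/19 ≈ 1.7321e+5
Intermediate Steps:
A(J, W) = J/19 (A(J, W) = J*(1/19) = J/19)
U(y) = -1/19 (U(y) = (-9 - 1*(-8))/19 = (-9 + 8)/19 = (1/19)*(-1) = -1/19)
r = -3291029/19 (r = (2472 - 1/19) - 175684 = 46967/19 - 175684 = -3291029/19 ≈ -1.7321e+5)
-r = -1*(-3291029/19) = 3291029/19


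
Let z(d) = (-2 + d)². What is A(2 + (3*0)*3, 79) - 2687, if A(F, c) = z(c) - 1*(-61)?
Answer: 3303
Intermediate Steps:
A(F, c) = 61 + (-2 + c)² (A(F, c) = (-2 + c)² - 1*(-61) = (-2 + c)² + 61 = 61 + (-2 + c)²)
A(2 + (3*0)*3, 79) - 2687 = (61 + (-2 + 79)²) - 2687 = (61 + 77²) - 2687 = (61 + 5929) - 2687 = 5990 - 2687 = 3303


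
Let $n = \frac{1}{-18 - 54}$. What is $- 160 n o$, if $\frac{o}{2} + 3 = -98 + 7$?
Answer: $- \frac{3760}{9} \approx -417.78$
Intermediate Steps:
$o = -188$ ($o = -6 + 2 \left(-98 + 7\right) = -6 + 2 \left(-91\right) = -6 - 182 = -188$)
$n = - \frac{1}{72}$ ($n = \frac{1}{-72} = - \frac{1}{72} \approx -0.013889$)
$- 160 n o = \left(-160\right) \left(- \frac{1}{72}\right) \left(-188\right) = \frac{20}{9} \left(-188\right) = - \frac{3760}{9}$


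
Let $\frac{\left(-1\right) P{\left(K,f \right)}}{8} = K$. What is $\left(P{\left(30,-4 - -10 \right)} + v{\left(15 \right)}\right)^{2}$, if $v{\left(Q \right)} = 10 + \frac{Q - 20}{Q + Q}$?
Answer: $\frac{1907161}{36} \approx 52977.0$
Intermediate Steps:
$P{\left(K,f \right)} = - 8 K$
$v{\left(Q \right)} = 10 + \frac{-20 + Q}{2 Q}$ ($v{\left(Q \right)} = 10 + \frac{Q - 20}{2 Q} = 10 + \left(-20 + Q\right) \frac{1}{2 Q} = 10 + \frac{-20 + Q}{2 Q}$)
$\left(P{\left(30,-4 - -10 \right)} + v{\left(15 \right)}\right)^{2} = \left(\left(-8\right) 30 + \left(\frac{21}{2} - \frac{10}{15}\right)\right)^{2} = \left(-240 + \left(\frac{21}{2} - \frac{2}{3}\right)\right)^{2} = \left(-240 + \frac{59}{6}\right)^{2} = \left(- \frac{1381}{6}\right)^{2} = \frac{1907161}{36}$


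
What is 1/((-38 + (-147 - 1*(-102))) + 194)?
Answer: 1/111 ≈ 0.0090090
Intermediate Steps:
1/((-38 + (-147 - 1*(-102))) + 194) = 1/((-38 + (-147 + 102)) + 194) = 1/((-38 - 45) + 194) = 1/(-83 + 194) = 1/111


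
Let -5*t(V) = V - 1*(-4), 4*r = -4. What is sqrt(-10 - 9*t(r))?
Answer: I*sqrt(115)/5 ≈ 2.1448*I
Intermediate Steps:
r = -1 (r = (1/4)*(-4) = -1)
t(V) = -4/5 - V/5 (t(V) = -(V - 1*(-4))/5 = -(V + 4)/5 = -(4 + V)/5 = -4/5 - V/5)
sqrt(-10 - 9*t(r)) = sqrt(-10 - 9*(-4/5 - 1/5*(-1))) = sqrt(-10 - 9*(-4/5 + 1/5)) = sqrt(-10 - 9*(-3/5)) = sqrt(-10 + 27/5) = sqrt(-23/5) = I*sqrt(115)/5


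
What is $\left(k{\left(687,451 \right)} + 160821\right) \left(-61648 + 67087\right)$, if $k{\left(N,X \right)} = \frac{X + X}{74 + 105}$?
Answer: $\frac{156577175979}{179} \approx 8.7473 \cdot 10^{8}$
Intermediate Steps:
$k{\left(N,X \right)} = \frac{2 X}{179}$
$\left(k{\left(687,451 \right)} + 160821\right) \left(-61648 + 67087\right) = \left(\frac{2}{179} \cdot 451 + 160821\right) \left(-61648 + 67087\right) = \left(\frac{902}{179} + 160821\right) 5439 = \frac{28787861}{179} \cdot 5439 = \frac{156577175979}{179}$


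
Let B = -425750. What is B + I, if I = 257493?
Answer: -168257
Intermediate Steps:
B + I = -425750 + 257493 = -168257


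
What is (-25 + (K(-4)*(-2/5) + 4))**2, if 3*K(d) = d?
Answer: 94249/225 ≈ 418.88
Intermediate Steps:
K(d) = d/3
(-25 + (K(-4)*(-2/5) + 4))**2 = (-25 + (((1/3)*(-4))*(-2/5) + 4))**2 = (-25 + (-(-8)/(3*5) + 4))**2 = (-25 + (-4/3*(-2/5) + 4))**2 = (-25 + (8/15 + 4))**2 = (-25 + 68/15)**2 = (-307/15)**2 = 94249/225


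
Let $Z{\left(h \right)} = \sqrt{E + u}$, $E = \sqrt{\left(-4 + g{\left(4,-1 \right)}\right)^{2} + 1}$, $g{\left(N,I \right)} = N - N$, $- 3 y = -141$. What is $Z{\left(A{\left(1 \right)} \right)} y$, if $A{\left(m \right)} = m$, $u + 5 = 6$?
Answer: $47 \sqrt{1 + \sqrt{17}} \approx 106.38$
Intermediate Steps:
$u = 1$ ($u = -5 + 6 = 1$)
$y = 47$ ($y = \left(- \frac{1}{3}\right) \left(-141\right) = 47$)
$g{\left(N,I \right)} = 0$
$E = \sqrt{17}$ ($E = \sqrt{\left(-4 + 0\right)^{2} + 1} = \sqrt{\left(-4\right)^{2} + 1} = \sqrt{16 + 1} = \sqrt{17} \approx 4.1231$)
$Z{\left(h \right)} = \sqrt{1 + \sqrt{17}}$ ($Z{\left(h \right)} = \sqrt{\sqrt{17} + 1} = \sqrt{1 + \sqrt{17}}$)
$Z{\left(A{\left(1 \right)} \right)} y = \sqrt{1 + \sqrt{17}} \cdot 47 = 47 \sqrt{1 + \sqrt{17}}$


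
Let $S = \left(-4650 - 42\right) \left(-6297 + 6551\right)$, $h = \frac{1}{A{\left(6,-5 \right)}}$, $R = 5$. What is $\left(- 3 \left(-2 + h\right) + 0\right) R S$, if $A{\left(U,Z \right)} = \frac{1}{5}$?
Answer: $53629560$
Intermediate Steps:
$A{\left(U,Z \right)} = \frac{1}{5}$
$h = 5$ ($h = \frac{1}{\frac{1}{5}} = 5$)
$S = -1191768$ ($S = \left(-4692\right) 254 = -1191768$)
$\left(- 3 \left(-2 + h\right) + 0\right) R S = \left(- 3 \left(-2 + 5\right) + 0\right) 5 \left(-1191768\right) = \left(\left(-3\right) 3 + 0\right) 5 \left(-1191768\right) = \left(-9 + 0\right) 5 \left(-1191768\right) = \left(-9\right) 5 \left(-1191768\right) = \left(-45\right) \left(-1191768\right) = 53629560$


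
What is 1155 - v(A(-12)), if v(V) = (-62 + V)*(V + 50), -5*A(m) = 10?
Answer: 4227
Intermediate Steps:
A(m) = -2 (A(m) = -⅕*10 = -2)
v(V) = (-62 + V)*(50 + V)
1155 - v(A(-12)) = 1155 - (-3100 + (-2)² - 12*(-2)) = 1155 - (-3100 + 4 + 24) = 1155 - 1*(-3072) = 1155 + 3072 = 4227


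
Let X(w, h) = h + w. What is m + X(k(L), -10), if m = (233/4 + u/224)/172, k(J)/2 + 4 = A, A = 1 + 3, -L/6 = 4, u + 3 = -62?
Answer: -372297/38528 ≈ -9.6630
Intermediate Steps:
u = -65 (u = -3 - 62 = -65)
L = -24 (L = -6*4 = -24)
A = 4
k(J) = 0 (k(J) = -8 + 2*4 = -8 + 8 = 0)
m = 12983/38528 (m = (233/4 - 65/224)/172 = (233*(¼) - 65*1/224)*(1/172) = (233/4 - 65/224)*(1/172) = (12983/224)*(1/172) = 12983/38528 ≈ 0.33698)
m + X(k(L), -10) = 12983/38528 + (-10 + 0) = 12983/38528 - 10 = -372297/38528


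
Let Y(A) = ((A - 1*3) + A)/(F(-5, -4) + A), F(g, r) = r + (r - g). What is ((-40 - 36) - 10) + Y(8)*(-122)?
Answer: -2016/5 ≈ -403.20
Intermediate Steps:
F(g, r) = -g + 2*r
Y(A) = (-3 + 2*A)/(-3 + A) (Y(A) = ((A - 1*3) + A)/((-1*(-5) + 2*(-4)) + A) = ((A - 3) + A)/((5 - 8) + A) = ((-3 + A) + A)/(-3 + A) = (-3 + 2*A)/(-3 + A))
((-40 - 36) - 10) + Y(8)*(-122) = ((-40 - 36) - 10) + ((-3 + 2*8)/(-3 + 8))*(-122) = (-76 - 10) + ((-3 + 16)/5)*(-122) = -86 + ((⅕)*13)*(-122) = -86 + (13/5)*(-122) = -86 - 1586/5 = -2016/5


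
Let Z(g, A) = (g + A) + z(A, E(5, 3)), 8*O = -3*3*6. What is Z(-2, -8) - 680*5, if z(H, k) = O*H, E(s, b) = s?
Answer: -3356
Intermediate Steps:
O = -27/4 (O = (-3*3*6)/8 = (-9*6)/8 = (⅛)*(-54) = -27/4 ≈ -6.7500)
z(H, k) = -27*H/4
Z(g, A) = g - 23*A/4 (Z(g, A) = (g + A) - 27*A/4 = (A + g) - 27*A/4 = g - 23*A/4)
Z(-2, -8) - 680*5 = (-2 - 23/4*(-8)) - 680*5 = (-2 + 46) - 136*25 = 44 - 3400 = -3356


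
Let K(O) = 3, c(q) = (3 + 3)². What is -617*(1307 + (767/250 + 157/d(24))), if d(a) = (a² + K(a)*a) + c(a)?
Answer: -69122780863/85500 ≈ -8.0845e+5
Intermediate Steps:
c(q) = 36 (c(q) = 6² = 36)
d(a) = 36 + a² + 3*a (d(a) = (a² + 3*a) + 36 = 36 + a² + 3*a)
-617*(1307 + (767/250 + 157/d(24))) = -617*(1307 + (767/250 + 157/(36 + 24² + 3*24))) = -617*(1307 + (767*(1/250) + 157/(36 + 576 + 72))) = -617*(1307 + (767/250 + 157/684)) = -617*(1307 + 281939/85500) = -617*112030439/85500 = -69122780863/85500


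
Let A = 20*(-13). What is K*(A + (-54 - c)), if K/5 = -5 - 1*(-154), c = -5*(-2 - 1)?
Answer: -245105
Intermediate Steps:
A = -260
c = 15 (c = -5*(-3) = 15)
K = 745 (K = 5*(-5 - 1*(-154)) = 5*(-5 + 154) = 5*149 = 745)
K*(A + (-54 - c)) = 745*(-260 + (-54 - 1*15)) = 745*(-260 + (-54 - 15)) = 745*(-260 - 69) = 745*(-329) = -245105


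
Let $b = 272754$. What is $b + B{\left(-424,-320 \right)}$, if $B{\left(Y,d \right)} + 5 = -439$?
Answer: $272310$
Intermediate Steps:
$B{\left(Y,d \right)} = -444$ ($B{\left(Y,d \right)} = -5 - 439 = -444$)
$b + B{\left(-424,-320 \right)} = 272754 - 444 = 272310$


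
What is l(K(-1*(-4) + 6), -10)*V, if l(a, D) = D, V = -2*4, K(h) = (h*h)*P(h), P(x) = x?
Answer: 80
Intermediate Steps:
K(h) = h³ (K(h) = (h*h)*h = h²*h = h³)
V = -8
l(K(-1*(-4) + 6), -10)*V = -10*(-8) = 80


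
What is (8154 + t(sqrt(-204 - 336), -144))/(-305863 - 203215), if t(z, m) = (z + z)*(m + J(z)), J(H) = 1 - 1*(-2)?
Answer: -4077/254539 + 846*I*sqrt(15)/254539 ≈ -0.016017 + 0.012872*I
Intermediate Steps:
J(H) = 3 (J(H) = 1 + 2 = 3)
t(z, m) = 2*z*(3 + m) (t(z, m) = (z + z)*(m + 3) = (2*z)*(3 + m) = 2*z*(3 + m))
(8154 + t(sqrt(-204 - 336), -144))/(-305863 - 203215) = (8154 + 2*sqrt(-204 - 336)*(3 - 144))/(-305863 - 203215) = (8154 + 2*sqrt(-540)*(-141))/(-509078) = (8154 + 2*(6*I*sqrt(15))*(-141))*(-1/509078) = (8154 - 1692*I*sqrt(15))*(-1/509078) = -4077/254539 + 846*I*sqrt(15)/254539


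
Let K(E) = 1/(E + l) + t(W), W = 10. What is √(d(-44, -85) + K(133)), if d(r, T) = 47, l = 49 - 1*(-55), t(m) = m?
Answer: √3201870/237 ≈ 7.5501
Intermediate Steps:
l = 104 (l = 49 + 55 = 104)
K(E) = 10 + 1/(104 + E) (K(E) = 1/(E + 104) + 10 = 1/(104 + E) + 10 = 10 + 1/(104 + E))
√(d(-44, -85) + K(133)) = √(47 + (1041 + 10*133)/(104 + 133)) = √(47 + (1041 + 1330)/237) = √(47 + (1/237)*2371) = √(47 + 2371/237) = √(13510/237) = √3201870/237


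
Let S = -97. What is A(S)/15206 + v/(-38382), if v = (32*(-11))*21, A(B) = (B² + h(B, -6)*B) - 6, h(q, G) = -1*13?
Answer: 43475700/48636391 ≈ 0.89389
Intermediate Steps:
h(q, G) = -13
A(B) = -6 + B² - 13*B (A(B) = (B² - 13*B) - 6 = -6 + B² - 13*B)
v = -7392 (v = -352*21 = -7392)
A(S)/15206 + v/(-38382) = (-6 + (-97)² - 13*(-97))/15206 - 7392/(-38382) = (-6 + 9409 + 1261)*(1/15206) - 7392*(-1/38382) = 10664*(1/15206) + 1232/6397 = 5332/7603 + 1232/6397 = 43475700/48636391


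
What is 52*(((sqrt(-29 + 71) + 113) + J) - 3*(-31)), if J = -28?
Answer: 9256 + 52*sqrt(42) ≈ 9593.0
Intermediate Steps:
52*(((sqrt(-29 + 71) + 113) + J) - 3*(-31)) = 52*(((sqrt(-29 + 71) + 113) - 28) - 3*(-31)) = 52*(((sqrt(42) + 113) - 28) + 93) = 52*(((113 + sqrt(42)) - 28) + 93) = 52*((85 + sqrt(42)) + 93) = 52*(178 + sqrt(42)) = 9256 + 52*sqrt(42)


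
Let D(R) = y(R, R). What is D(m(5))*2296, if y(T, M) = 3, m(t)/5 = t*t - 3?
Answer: 6888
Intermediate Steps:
m(t) = -15 + 5*t² (m(t) = 5*(t*t - 3) = 5*(t² - 3) = 5*(-3 + t²) = -15 + 5*t²)
D(R) = 3
D(m(5))*2296 = 3*2296 = 6888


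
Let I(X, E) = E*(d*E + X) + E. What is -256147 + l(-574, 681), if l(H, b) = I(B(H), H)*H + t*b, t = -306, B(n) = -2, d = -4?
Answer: 755682887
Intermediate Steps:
I(X, E) = E + E*(X - 4*E) (I(X, E) = E*(-4*E + X) + E = E*(X - 4*E) + E = E + E*(X - 4*E))
l(H, b) = -306*b + H**2*(-1 - 4*H) (l(H, b) = (H*(1 - 2 - 4*H))*H - 306*b = (H*(-1 - 4*H))*H - 306*b = H**2*(-1 - 4*H) - 306*b = -306*b + H**2*(-1 - 4*H))
-256147 + l(-574, 681) = -256147 + (-306*681 - 1*(-574)**2*(1 + 4*(-574))) = -256147 + (-208386 - 1*329476*(1 - 2296)) = -256147 + (-208386 - 1*329476*(-2295)) = -256147 + (-208386 + 756147420) = -256147 + 755939034 = 755682887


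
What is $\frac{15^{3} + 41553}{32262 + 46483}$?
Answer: $\frac{44928}{78745} \approx 0.57055$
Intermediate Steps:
$\frac{15^{3} + 41553}{32262 + 46483} = \frac{3375 + 41553}{78745} = 44928 \cdot \frac{1}{78745} = \frac{44928}{78745}$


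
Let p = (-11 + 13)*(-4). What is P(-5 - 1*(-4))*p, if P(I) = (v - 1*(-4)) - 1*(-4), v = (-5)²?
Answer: -264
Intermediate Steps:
p = -8 (p = 2*(-4) = -8)
v = 25
P(I) = 33 (P(I) = (25 - 1*(-4)) - 1*(-4) = (25 + 4) + 4 = 29 + 4 = 33)
P(-5 - 1*(-4))*p = 33*(-8) = -264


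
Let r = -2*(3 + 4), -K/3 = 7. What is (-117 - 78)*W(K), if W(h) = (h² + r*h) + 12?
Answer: -145665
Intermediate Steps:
K = -21 (K = -3*7 = -21)
r = -14 (r = -2*7 = -14)
W(h) = 12 + h² - 14*h (W(h) = (h² - 14*h) + 12 = 12 + h² - 14*h)
(-117 - 78)*W(K) = (-117 - 78)*(12 + (-21)² - 14*(-21)) = -195*(12 + 441 + 294) = -195*747 = -145665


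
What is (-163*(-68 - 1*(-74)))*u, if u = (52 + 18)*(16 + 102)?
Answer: -8078280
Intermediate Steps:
u = 8260 (u = 70*118 = 8260)
(-163*(-68 - 1*(-74)))*u = -163*(-68 - 1*(-74))*8260 = -163*(-68 + 74)*8260 = -163*6*8260 = -978*8260 = -8078280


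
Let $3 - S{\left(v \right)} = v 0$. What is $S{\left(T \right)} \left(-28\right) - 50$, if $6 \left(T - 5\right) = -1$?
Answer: $-134$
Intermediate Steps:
$T = \frac{29}{6}$ ($T = 5 + \frac{1}{6} \left(-1\right) = 5 - \frac{1}{6} = \frac{29}{6} \approx 4.8333$)
$S{\left(v \right)} = 3$ ($S{\left(v \right)} = 3 - v 0 = 3 - 0 = 3 + 0 = 3$)
$S{\left(T \right)} \left(-28\right) - 50 = 3 \left(-28\right) - 50 = -84 - 50 = -134$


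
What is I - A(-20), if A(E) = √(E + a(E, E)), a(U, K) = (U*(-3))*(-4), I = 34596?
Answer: 34596 - 2*I*√65 ≈ 34596.0 - 16.125*I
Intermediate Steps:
a(U, K) = 12*U (a(U, K) = -3*U*(-4) = 12*U)
A(E) = √13*√E (A(E) = √(E + 12*E) = √(13*E) = √13*√E)
I - A(-20) = 34596 - √13*√(-20) = 34596 - √13*2*I*√5 = 34596 - 2*I*√65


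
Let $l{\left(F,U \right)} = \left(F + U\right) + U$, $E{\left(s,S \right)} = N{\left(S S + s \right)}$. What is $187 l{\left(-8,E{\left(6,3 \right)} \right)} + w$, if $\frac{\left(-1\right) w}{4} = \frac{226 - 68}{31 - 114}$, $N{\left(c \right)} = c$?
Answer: $\frac{342094}{83} \approx 4121.6$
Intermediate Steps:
$E{\left(s,S \right)} = s + S^{2}$ ($E{\left(s,S \right)} = S S + s = S^{2} + s = s + S^{2}$)
$l{\left(F,U \right)} = F + 2 U$
$w = \frac{632}{83}$ ($w = - 4 \frac{226 - 68}{31 - 114} = - 4 \frac{158}{-83} = - 4 \cdot 158 \left(- \frac{1}{83}\right) = \left(-4\right) \left(- \frac{158}{83}\right) = \frac{632}{83} \approx 7.6145$)
$187 l{\left(-8,E{\left(6,3 \right)} \right)} + w = 187 \left(-8 + 2 \left(6 + 3^{2}\right)\right) + \frac{632}{83} = 187 \left(-8 + 2 \left(6 + 9\right)\right) + \frac{632}{83} = 187 \left(-8 + 2 \cdot 15\right) + \frac{632}{83} = 187 \left(-8 + 30\right) + \frac{632}{83} = 187 \cdot 22 + \frac{632}{83} = 4114 + \frac{632}{83} = \frac{342094}{83}$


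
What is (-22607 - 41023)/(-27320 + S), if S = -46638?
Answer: 31815/36979 ≈ 0.86035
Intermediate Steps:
(-22607 - 41023)/(-27320 + S) = (-22607 - 41023)/(-27320 - 46638) = -63630/(-73958) = -63630*(-1/73958) = 31815/36979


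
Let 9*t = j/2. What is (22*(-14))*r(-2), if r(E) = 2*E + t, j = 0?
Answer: 1232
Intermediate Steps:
t = 0 (t = (0/2)/9 = (0*(½))/9 = (⅑)*0 = 0)
r(E) = 2*E (r(E) = 2*E + 0 = 2*E)
(22*(-14))*r(-2) = (22*(-14))*(2*(-2)) = -308*(-4) = 1232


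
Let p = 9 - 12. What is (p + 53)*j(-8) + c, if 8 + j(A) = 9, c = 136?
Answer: 186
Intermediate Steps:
p = -3
j(A) = 1 (j(A) = -8 + 9 = 1)
(p + 53)*j(-8) + c = (-3 + 53)*1 + 136 = 50*1 + 136 = 50 + 136 = 186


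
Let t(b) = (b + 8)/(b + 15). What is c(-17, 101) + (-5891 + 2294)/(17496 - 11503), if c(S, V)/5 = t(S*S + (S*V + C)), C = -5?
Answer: 37599579/8498074 ≈ 4.4245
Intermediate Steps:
t(b) = (8 + b)/(15 + b)
c(S, V) = 5*(3 + S² + S*V)/(10 + S² + S*V) (c(S, V) = 5*((8 + (S*S + (S*V - 5)))/(15 + (S*S + (S*V - 5)))) = 5*((8 + (S² + (-5 + S*V)))/(15 + (S² + (-5 + S*V)))) = 5*((8 + (-5 + S² + S*V))/(15 + (-5 + S² + S*V))) = 5*((3 + S² + S*V)/(10 + S² + S*V)) = 5*(3 + S² + S*V)/(10 + S² + S*V))
c(-17, 101) + (-5891 + 2294)/(17496 - 11503) = 5*(3 + (-17)² - 17*101)/(10 + (-17)² - 17*101) + (-5891 + 2294)/(17496 - 11503) = 5*(3 + 289 - 1717)/(10 + 289 - 1717) - 3597/5993 = 5*(-1425)/(-1418) - 3597*1/5993 = 5*(-1/1418)*(-1425) - 3597/5993 = 7125/1418 - 3597/5993 = 37599579/8498074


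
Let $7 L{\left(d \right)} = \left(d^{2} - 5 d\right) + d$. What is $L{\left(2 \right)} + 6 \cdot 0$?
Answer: $- \frac{4}{7} \approx -0.57143$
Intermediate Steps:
$L{\left(d \right)} = - \frac{4 d}{7} + \frac{d^{2}}{7}$ ($L{\left(d \right)} = \frac{\left(d^{2} - 5 d\right) + d}{7} = \frac{d^{2} - 4 d}{7} = - \frac{4 d}{7} + \frac{d^{2}}{7}$)
$L{\left(2 \right)} + 6 \cdot 0 = \frac{1}{7} \cdot 2 \left(-4 + 2\right) + 6 \cdot 0 = \frac{1}{7} \cdot 2 \left(-2\right) + 0 = - \frac{4}{7} + 0 = - \frac{4}{7}$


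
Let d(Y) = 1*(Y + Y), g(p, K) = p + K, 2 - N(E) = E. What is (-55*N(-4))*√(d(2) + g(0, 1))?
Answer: -330*√5 ≈ -737.90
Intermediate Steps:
N(E) = 2 - E
g(p, K) = K + p
d(Y) = 2*Y (d(Y) = 1*(2*Y) = 2*Y)
(-55*N(-4))*√(d(2) + g(0, 1)) = (-55*(2 - 1*(-4)))*√(2*2 + (1 + 0)) = (-55*(2 + 4))*√(4 + 1) = (-55*6)*√5 = -330*√5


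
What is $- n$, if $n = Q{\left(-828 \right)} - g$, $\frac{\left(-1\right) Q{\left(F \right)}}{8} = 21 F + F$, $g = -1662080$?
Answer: $-1807808$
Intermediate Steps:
$Q{\left(F \right)} = - 176 F$ ($Q{\left(F \right)} = - 8 \left(21 F + F\right) = - 8 \cdot 22 F = - 176 F$)
$n = 1807808$ ($n = \left(-176\right) \left(-828\right) - -1662080 = 145728 + 1662080 = 1807808$)
$- n = \left(-1\right) 1807808 = -1807808$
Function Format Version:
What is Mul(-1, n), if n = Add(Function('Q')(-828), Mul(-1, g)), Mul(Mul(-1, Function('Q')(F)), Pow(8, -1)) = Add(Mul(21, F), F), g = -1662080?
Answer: -1807808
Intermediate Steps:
Function('Q')(F) = Mul(-176, F) (Function('Q')(F) = Mul(-8, Add(Mul(21, F), F)) = Mul(-8, Mul(22, F)) = Mul(-176, F))
n = 1807808 (n = Add(Mul(-176, -828), Mul(-1, -1662080)) = Add(145728, 1662080) = 1807808)
Mul(-1, n) = Mul(-1, 1807808) = -1807808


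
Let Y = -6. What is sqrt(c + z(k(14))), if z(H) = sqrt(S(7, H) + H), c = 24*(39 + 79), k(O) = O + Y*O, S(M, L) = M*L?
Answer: 2*sqrt(708 + I*sqrt(35)) ≈ 53.217 + 0.22234*I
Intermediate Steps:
S(M, L) = L*M
k(O) = -5*O (k(O) = O - 6*O = -5*O)
c = 2832 (c = 24*118 = 2832)
z(H) = 2*sqrt(2)*sqrt(H) (z(H) = sqrt(H*7 + H) = sqrt(7*H + H) = sqrt(8*H) = 2*sqrt(2)*sqrt(H))
sqrt(c + z(k(14))) = sqrt(2832 + 2*sqrt(2)*sqrt(-5*14)) = sqrt(2832 + 2*sqrt(2)*sqrt(-70)) = sqrt(2832 + 2*sqrt(2)*(I*sqrt(70))) = sqrt(2832 + 4*I*sqrt(35))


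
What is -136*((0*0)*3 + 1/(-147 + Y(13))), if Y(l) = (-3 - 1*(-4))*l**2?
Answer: -68/11 ≈ -6.1818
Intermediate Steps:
Y(l) = l**2 (Y(l) = (-3 + 4)*l**2 = 1*l**2 = l**2)
-136*((0*0)*3 + 1/(-147 + Y(13))) = -136*((0*0)*3 + 1/(-147 + 13**2)) = -136*(0*3 + 1/(-147 + 169)) = -136*(0 + 1/22) = -136*1/22 = -68/11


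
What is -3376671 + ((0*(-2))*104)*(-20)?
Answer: -3376671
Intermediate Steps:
-3376671 + ((0*(-2))*104)*(-20) = -3376671 + (0*104)*(-20) = -3376671 + 0*(-20) = -3376671 + 0 = -3376671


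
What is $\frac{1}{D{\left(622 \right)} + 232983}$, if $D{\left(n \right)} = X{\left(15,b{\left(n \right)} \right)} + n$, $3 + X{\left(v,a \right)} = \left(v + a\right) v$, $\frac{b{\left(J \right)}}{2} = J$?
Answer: $\frac{1}{252487} \approx 3.9606 \cdot 10^{-6}$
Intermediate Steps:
$b{\left(J \right)} = 2 J$
$X{\left(v,a \right)} = -3 + v \left(a + v\right)$ ($X{\left(v,a \right)} = -3 + \left(v + a\right) v = -3 + \left(a + v\right) v = -3 + v \left(a + v\right)$)
$D{\left(n \right)} = 222 + 31 n$ ($D{\left(n \right)} = \left(-3 + 15^{2} + 2 n 15\right) + n = \left(-3 + 225 + 30 n\right) + n = \left(222 + 30 n\right) + n = 222 + 31 n$)
$\frac{1}{D{\left(622 \right)} + 232983} = \frac{1}{\left(222 + 31 \cdot 622\right) + 232983} = \frac{1}{\left(222 + 19282\right) + 232983} = \frac{1}{19504 + 232983} = \frac{1}{252487}$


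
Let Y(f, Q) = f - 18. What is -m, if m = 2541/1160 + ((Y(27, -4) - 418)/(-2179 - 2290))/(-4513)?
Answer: -51247930537/23395572520 ≈ -2.1905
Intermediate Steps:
Y(f, Q) = -18 + f
m = 51247930537/23395572520 (m = 2541/1160 + (((-18 + 27) - 418)/(-2179 - 2290))/(-4513) = 2541*(1/1160) + ((9 - 418)/(-4469))*(-1/4513) = 2541/1160 - 409*(-1/4469)*(-1/4513) = 2541/1160 + (409/4469)*(-1/4513) = 2541/1160 - 409/20168597 = 51247930537/23395572520 ≈ 2.1905)
-m = -1*51247930537/23395572520 = -51247930537/23395572520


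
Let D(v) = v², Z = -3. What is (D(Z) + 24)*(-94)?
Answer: -3102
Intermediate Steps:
(D(Z) + 24)*(-94) = ((-3)² + 24)*(-94) = (9 + 24)*(-94) = 33*(-94) = -3102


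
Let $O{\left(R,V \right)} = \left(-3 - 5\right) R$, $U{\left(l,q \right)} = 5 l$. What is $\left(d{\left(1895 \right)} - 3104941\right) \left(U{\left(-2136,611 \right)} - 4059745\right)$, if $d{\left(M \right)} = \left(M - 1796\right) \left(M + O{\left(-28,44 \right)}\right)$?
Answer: $11784531643000$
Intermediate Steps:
$O{\left(R,V \right)} = - 8 R$
$d{\left(M \right)} = \left(-1796 + M\right) \left(224 + M\right)$ ($d{\left(M \right)} = \left(M - 1796\right) \left(M - -224\right) = \left(-1796 + M\right) \left(M + 224\right) = \left(-1796 + M\right) \left(224 + M\right)$)
$\left(d{\left(1895 \right)} - 3104941\right) \left(U{\left(-2136,611 \right)} - 4059745\right) = \left(\left(-402304 + 1895^{2} - 2978940\right) - 3104941\right) \left(5 \left(-2136\right) - 4059745\right) = \left(\left(-402304 + 3591025 - 2978940\right) - 3104941\right) \left(-10680 - 4059745\right) = \left(209781 - 3104941\right) \left(-4070425\right) = \left(-2895160\right) \left(-4070425\right) = 11784531643000$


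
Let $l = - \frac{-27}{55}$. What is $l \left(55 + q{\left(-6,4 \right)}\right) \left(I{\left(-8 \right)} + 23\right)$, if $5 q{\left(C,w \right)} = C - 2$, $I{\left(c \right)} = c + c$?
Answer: $\frac{50463}{275} \approx 183.5$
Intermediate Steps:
$I{\left(c \right)} = 2 c$
$q{\left(C,w \right)} = - \frac{2}{5} + \frac{C}{5}$ ($q{\left(C,w \right)} = \frac{C - 2}{5} = \frac{-2 + C}{5} = - \frac{2}{5} + \frac{C}{5}$)
$l = \frac{27}{55}$ ($l = - \frac{-27}{55} = \left(-1\right) \left(- \frac{27}{55}\right) = \frac{27}{55} \approx 0.49091$)
$l \left(55 + q{\left(-6,4 \right)}\right) \left(I{\left(-8 \right)} + 23\right) = \frac{27 \left(55 + \left(- \frac{2}{5} + \frac{1}{5} \left(-6\right)\right)\right) \left(2 \left(-8\right) + 23\right)}{55} = \frac{27 \left(55 - \frac{8}{5}\right) \left(-16 + 23\right)}{55} = \frac{27 \left(55 - \frac{8}{5}\right) 7}{55} = \frac{27 \cdot \frac{267}{5} \cdot 7}{55} = \frac{27}{55} \cdot \frac{1869}{5} = \frac{50463}{275}$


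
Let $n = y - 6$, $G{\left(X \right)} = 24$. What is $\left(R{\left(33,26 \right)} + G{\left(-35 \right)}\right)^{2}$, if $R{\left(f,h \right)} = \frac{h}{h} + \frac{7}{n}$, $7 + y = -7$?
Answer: $\frac{243049}{400} \approx 607.62$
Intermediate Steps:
$y = -14$ ($y = -7 - 7 = -14$)
$n = -20$ ($n = -14 - 6 = -20$)
$R{\left(f,h \right)} = \frac{13}{20}$ ($R{\left(f,h \right)} = \frac{h}{h} + \frac{7}{-20} = 1 + 7 \left(- \frac{1}{20}\right) = 1 - \frac{7}{20} = \frac{13}{20}$)
$\left(R{\left(33,26 \right)} + G{\left(-35 \right)}\right)^{2} = \left(\frac{13}{20} + 24\right)^{2} = \left(\frac{493}{20}\right)^{2} = \frac{243049}{400}$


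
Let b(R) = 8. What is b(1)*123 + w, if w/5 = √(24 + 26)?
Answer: 984 + 25*√2 ≈ 1019.4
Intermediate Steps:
w = 25*√2 (w = 5*√(24 + 26) = 5*√50 = 5*(5*√2) = 25*√2 ≈ 35.355)
b(1)*123 + w = 8*123 + 25*√2 = 984 + 25*√2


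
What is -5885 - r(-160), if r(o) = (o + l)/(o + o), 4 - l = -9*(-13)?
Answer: -1883473/320 ≈ -5885.9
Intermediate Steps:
l = -113 (l = 4 - (-9)*(-13) = 4 - 1*117 = 4 - 117 = -113)
r(o) = (-113 + o)/(2*o) (r(o) = (o - 113)/(o + o) = (-113 + o)/((2*o)) = (-113 + o)*(1/(2*o)) = (-113 + o)/(2*o))
-5885 - r(-160) = -5885 - (-113 - 160)/(2*(-160)) = -5885 - (-1)*(-273)/(2*160) = -5885 - 1*273/320 = -5885 - 273/320 = -1883473/320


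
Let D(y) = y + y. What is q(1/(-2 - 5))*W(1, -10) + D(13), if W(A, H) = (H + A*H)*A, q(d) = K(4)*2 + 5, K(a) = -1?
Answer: -34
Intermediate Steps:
D(y) = 2*y
q(d) = 3 (q(d) = -1*2 + 5 = -2 + 5 = 3)
W(A, H) = A*(H + A*H)
q(1/(-2 - 5))*W(1, -10) + D(13) = 3*(1*(-10)*(1 + 1)) + 2*13 = 3*(1*(-10)*2) + 26 = 3*(-20) + 26 = -60 + 26 = -34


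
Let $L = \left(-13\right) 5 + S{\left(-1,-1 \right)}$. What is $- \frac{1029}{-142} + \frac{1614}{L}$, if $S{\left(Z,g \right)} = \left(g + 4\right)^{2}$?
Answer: $- \frac{42891}{1988} \approx -21.575$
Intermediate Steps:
$S{\left(Z,g \right)} = \left(4 + g\right)^{2}$
$L = -56$ ($L = \left(-13\right) 5 + \left(4 - 1\right)^{2} = -65 + 3^{2} = -65 + 9 = -56$)
$- \frac{1029}{-142} + \frac{1614}{L} = - \frac{1029}{-142} + \frac{1614}{-56} = \left(-1029\right) \left(- \frac{1}{142}\right) + 1614 \left(- \frac{1}{56}\right) = \frac{1029}{142} - \frac{807}{28} = - \frac{42891}{1988}$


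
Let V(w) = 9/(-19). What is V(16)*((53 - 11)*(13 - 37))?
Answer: 9072/19 ≈ 477.47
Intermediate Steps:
V(w) = -9/19 (V(w) = 9*(-1/19) = -9/19)
V(16)*((53 - 11)*(13 - 37)) = -9*(53 - 11)*(13 - 37)/19 = -378*(-24)/19 = -9/19*(-1008) = 9072/19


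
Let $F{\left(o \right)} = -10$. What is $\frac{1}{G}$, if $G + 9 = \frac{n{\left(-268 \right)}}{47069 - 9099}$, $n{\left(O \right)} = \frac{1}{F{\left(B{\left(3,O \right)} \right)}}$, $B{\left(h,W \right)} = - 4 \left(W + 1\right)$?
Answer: $- \frac{379700}{3417301} \approx -0.11111$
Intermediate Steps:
$B{\left(h,W \right)} = -4 - 4 W$ ($B{\left(h,W \right)} = - 4 \left(1 + W\right) = -4 - 4 W$)
$n{\left(O \right)} = - \frac{1}{10}$ ($n{\left(O \right)} = \frac{1}{-10} = - \frac{1}{10}$)
$G = - \frac{3417301}{379700}$ ($G = -9 - \frac{1}{10 \left(47069 - 9099\right)} = -9 - \frac{1}{10 \cdot 37970} = -9 - \frac{1}{379700} = - \frac{3417301}{379700} \approx -9.0$)
$\frac{1}{G} = \frac{1}{- \frac{3417301}{379700}} = - \frac{379700}{3417301}$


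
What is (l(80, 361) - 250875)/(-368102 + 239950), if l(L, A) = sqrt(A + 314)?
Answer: 250875/128152 - 15*sqrt(3)/128152 ≈ 1.9574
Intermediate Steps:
l(L, A) = sqrt(314 + A)
(l(80, 361) - 250875)/(-368102 + 239950) = (sqrt(314 + 361) - 250875)/(-368102 + 239950) = (sqrt(675) - 250875)/(-128152) = (15*sqrt(3) - 250875)*(-1/128152) = (-250875 + 15*sqrt(3))*(-1/128152) = 250875/128152 - 15*sqrt(3)/128152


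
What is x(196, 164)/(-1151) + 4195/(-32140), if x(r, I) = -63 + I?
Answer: -1614917/7398628 ≈ -0.21827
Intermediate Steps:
x(196, 164)/(-1151) + 4195/(-32140) = (-63 + 164)/(-1151) + 4195/(-32140) = 101*(-1/1151) + 4195*(-1/32140) = -101/1151 - 839/6428 = -1614917/7398628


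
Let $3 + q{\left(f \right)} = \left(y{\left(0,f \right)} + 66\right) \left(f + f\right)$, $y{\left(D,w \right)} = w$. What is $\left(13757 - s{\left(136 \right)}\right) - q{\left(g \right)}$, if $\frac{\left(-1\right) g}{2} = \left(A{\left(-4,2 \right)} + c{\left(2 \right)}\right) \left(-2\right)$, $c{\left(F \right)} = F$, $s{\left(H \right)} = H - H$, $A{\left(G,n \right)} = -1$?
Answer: $13200$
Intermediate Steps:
$s{\left(H \right)} = 0$
$g = 4$ ($g = - 2 \left(-1 + 2\right) \left(-2\right) = - 2 \cdot 1 \left(-2\right) = \left(-2\right) \left(-2\right) = 4$)
$q{\left(f \right)} = -3 + 2 f \left(66 + f\right)$ ($q{\left(f \right)} = -3 + \left(f + 66\right) \left(f + f\right) = -3 + \left(66 + f\right) 2 f = -3 + 2 f \left(66 + f\right)$)
$\left(13757 - s{\left(136 \right)}\right) - q{\left(g \right)} = \left(13757 - 0\right) - \left(-3 + 2 \cdot 4^{2} + 132 \cdot 4\right) = \left(13757 + 0\right) - \left(-3 + 2 \cdot 16 + 528\right) = 13757 - \left(-3 + 32 + 528\right) = 13757 - 557 = 13200$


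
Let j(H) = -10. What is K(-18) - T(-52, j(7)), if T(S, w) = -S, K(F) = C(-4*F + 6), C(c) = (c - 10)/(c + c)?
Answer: -2011/39 ≈ -51.564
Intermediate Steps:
C(c) = (-10 + c)/(2*c) (C(c) = (-10 + c)/((2*c)) = (-10 + c)*(1/(2*c)) = (-10 + c)/(2*c))
K(F) = (-4 - 4*F)/(2*(6 - 4*F)) (K(F) = (-10 + (-4*F + 6))/(2*(-4*F + 6)) = (-10 + (6 - 4*F))/(2*(6 - 4*F)) = (-4 - 4*F)/(2*(6 - 4*F)))
K(-18) - T(-52, j(7)) = (1 - 18)/(-3 + 2*(-18)) - (-1)*(-52) = -17/(-3 - 36) - 1*52 = -17/(-39) - 52 = -1/39*(-17) - 52 = 17/39 - 52 = -2011/39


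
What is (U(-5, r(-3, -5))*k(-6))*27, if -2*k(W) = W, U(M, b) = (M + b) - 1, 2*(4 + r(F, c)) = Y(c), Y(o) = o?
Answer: -2025/2 ≈ -1012.5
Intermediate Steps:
r(F, c) = -4 + c/2
U(M, b) = -1 + M + b
k(W) = -W/2
(U(-5, r(-3, -5))*k(-6))*27 = ((-1 - 5 + (-4 + (½)*(-5)))*(-½*(-6)))*27 = ((-1 - 5 + (-4 - 5/2))*3)*27 = ((-1 - 5 - 13/2)*3)*27 = -25/2*3*27 = -75/2*27 = -2025/2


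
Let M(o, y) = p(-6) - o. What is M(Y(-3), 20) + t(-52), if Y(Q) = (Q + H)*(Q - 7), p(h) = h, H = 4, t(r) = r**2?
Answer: 2708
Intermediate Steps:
Y(Q) = (-7 + Q)*(4 + Q) (Y(Q) = (Q + 4)*(Q - 7) = (4 + Q)*(-7 + Q) = (-7 + Q)*(4 + Q))
M(o, y) = -6 - o
M(Y(-3), 20) + t(-52) = (-6 - (-28 + (-3)**2 - 3*(-3))) + (-52)**2 = (-6 - (-28 + 9 + 9)) + 2704 = (-6 - 1*(-10)) + 2704 = (-6 + 10) + 2704 = 4 + 2704 = 2708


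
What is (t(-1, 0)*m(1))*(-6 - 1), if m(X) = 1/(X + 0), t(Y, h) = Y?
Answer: 7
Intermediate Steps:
m(X) = 1/X
(t(-1, 0)*m(1))*(-6 - 1) = (-1/1)*(-6 - 1) = -1*1*(-7) = -1*(-7) = 7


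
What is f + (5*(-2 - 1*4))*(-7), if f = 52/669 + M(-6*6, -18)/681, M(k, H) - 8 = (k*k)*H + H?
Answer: 26698660/151863 ≈ 175.81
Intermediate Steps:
M(k, H) = 8 + H + H*k² (M(k, H) = 8 + ((k*k)*H + H) = 8 + (k²*H + H) = 8 + (H*k² + H) = 8 + (H + H*k²) = 8 + H + H*k²)
f = -5192570/151863 (f = 52/669 + (8 - 18 - 18*(-6*6)²)/681 = 52*(1/669) + (8 - 18 - 18*(-36)²)*(1/681) = 52/669 + (8 - 18 - 18*1296)*(1/681) = 52/669 + (8 - 18 - 23328)*(1/681) = 52/669 - 23338*1/681 = 52/669 - 23338/681 = -5192570/151863 ≈ -34.192)
f + (5*(-2 - 1*4))*(-7) = -5192570/151863 + (5*(-2 - 1*4))*(-7) = -5192570/151863 + (5*(-2 - 4))*(-7) = -5192570/151863 + (5*(-6))*(-7) = -5192570/151863 - 30*(-7) = -5192570/151863 + 210 = 26698660/151863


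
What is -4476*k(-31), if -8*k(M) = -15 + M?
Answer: -25737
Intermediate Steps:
k(M) = 15/8 - M/8 (k(M) = -(-15 + M)/8 = 15/8 - M/8)
-4476*k(-31) = -4476*(15/8 - ⅛*(-31)) = -4476*(15/8 + 31/8) = -4476*23/4 = -25737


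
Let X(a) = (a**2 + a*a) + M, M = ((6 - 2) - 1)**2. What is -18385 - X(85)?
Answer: -32844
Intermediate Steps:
M = 9 (M = (4 - 1)**2 = 3**2 = 9)
X(a) = 9 + 2*a**2 (X(a) = (a**2 + a*a) + 9 = (a**2 + a**2) + 9 = 2*a**2 + 9 = 9 + 2*a**2)
-18385 - X(85) = -18385 - (9 + 2*85**2) = -18385 - (9 + 2*7225) = -18385 - (9 + 14450) = -18385 - 1*14459 = -18385 - 14459 = -32844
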